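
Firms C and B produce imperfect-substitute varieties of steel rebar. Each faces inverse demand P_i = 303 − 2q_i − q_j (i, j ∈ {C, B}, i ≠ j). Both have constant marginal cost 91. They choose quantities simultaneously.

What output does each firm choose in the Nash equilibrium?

Firm C's profit: π = q_C(303 − 2q_C − q_B) − 91q_C.
∂π/∂q_C = 212 − 4q_C − q_B = 0 ⇒ q_C = 53 − 0.25q_B.
Setting q_C = q_B in the reaction function: q_C = 53 − 0.25q_C, so q_C = 53 / 1.25 = 42.4.

42.4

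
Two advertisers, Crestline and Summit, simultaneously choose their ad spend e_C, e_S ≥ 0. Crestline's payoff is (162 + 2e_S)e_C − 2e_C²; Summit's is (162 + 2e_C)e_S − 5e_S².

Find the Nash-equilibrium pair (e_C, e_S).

54, 27

Expanding Crestline's payoff: 162e_C + 2e_Se_C − 2e_C².
∂π/∂e_C = 162 + 2e_S − 4e_C = 0, so e_C = 40.5 + 0.5e_S.
Likewise for Summit: e_S = 16.2 + 0.2e_C.
Solving the two reaction functions simultaneously: (1 − (0.5)(0.2))e_C = 40.5 + 0.5·16.2, so 0.9e_C = 48.6 and e_C = 54.
Then e_S = 16.2 + 0.2·54 = 27.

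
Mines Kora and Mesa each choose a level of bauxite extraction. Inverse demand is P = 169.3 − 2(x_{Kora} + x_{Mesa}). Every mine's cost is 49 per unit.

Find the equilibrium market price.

Mine Kora's profit: π = x_{Kora}(169.3 − 2(x_{Kora} + x_{Mesa})) − 49x_{Kora}.
∂π/∂x_{Kora} = 120.3 − 4x_{Kora} − 2x_{Mesa} = 0, so x_{Kora} = 30.075 − 0.5x_{Mesa}.
Setting x_{Kora} = x_{Mesa} in the reaction function: x_{Kora} = 30.075 − 0.5x_{Kora}, so x_{Kora} = 30.075 / 1.5 = 20.05.
Equilibrium price: P = 169.3 − 2·40.1 = 89.1.

89.1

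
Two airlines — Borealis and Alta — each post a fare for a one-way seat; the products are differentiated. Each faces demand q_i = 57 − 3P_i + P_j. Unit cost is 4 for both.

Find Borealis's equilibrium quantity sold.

Borealis's profit: π = (P_{Borealis} − 4)(57 − 3P_{Borealis} + P_{Alta}).
∂π/∂P_{Borealis} = 69 − 6P_{Borealis} + P_{Alta} = 0 ⇒ P_{Borealis} = 11.5 + (1/6)P_{Alta}.
By symmetry P_{Alta} = P_{Borealis}; substituting into the reaction function, (5/6)P_{Borealis} = 11.5 and P_{Borealis} = 13.8.
q_{Borealis} = 57 − 3·13.8 + 13.8 = 29.4.

29.4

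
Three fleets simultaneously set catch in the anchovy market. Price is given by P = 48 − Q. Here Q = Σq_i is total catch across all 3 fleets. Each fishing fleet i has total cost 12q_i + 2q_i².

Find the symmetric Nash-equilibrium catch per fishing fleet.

A representative fishing fleet's profit is π_i = q_i(48 − Q) − 12q_i − 2q_i², with Q = q_i + Σ_{j≠i} q_j.
First-order condition: 36 − 6q_i − Σ_{j≠i} q_j = 0.
In a symmetric equilibrium every fishing fleet chooses the same q, so Σ_{j≠i} q_j = 2q. The condition becomes 36 − 8q = 0, giving q = 36/8 = 4.5.

4.5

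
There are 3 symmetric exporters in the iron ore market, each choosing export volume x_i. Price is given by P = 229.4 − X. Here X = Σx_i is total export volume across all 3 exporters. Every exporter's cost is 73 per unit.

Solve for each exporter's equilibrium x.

39.1

A representative exporter's profit is π_i = x_i(229.4 − X) − 73x_i, with X = x_i + Σ_{j≠i} x_j.
First-order condition: 156.4 − 2x_i − Σ_{j≠i} x_j = 0.
Imposing symmetry (x_j = x for all j) turns Σ_{j≠i} x_j into 2x, so 156.4 = 4x and x = 39.1.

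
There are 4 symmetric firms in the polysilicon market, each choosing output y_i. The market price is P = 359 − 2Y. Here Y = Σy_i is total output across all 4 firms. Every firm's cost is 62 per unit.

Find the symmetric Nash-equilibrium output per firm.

29.7

A representative firm's profit is π_i = y_i(359 − 2Y) − 62y_i, with Y = y_i + Σ_{j≠i} y_j.
First-order condition: 297 − 4y_i − 2Σ_{j≠i} y_j = 0.
Imposing symmetry (y_j = y for all j) turns Σ_{j≠i} y_j into 3y, so 297 = 10y and y = 29.7.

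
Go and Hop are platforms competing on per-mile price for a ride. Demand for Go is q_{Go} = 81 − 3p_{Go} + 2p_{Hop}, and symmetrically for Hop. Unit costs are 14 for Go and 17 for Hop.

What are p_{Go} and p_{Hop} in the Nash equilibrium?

31.3125, 32.4375

Go's profit: π = (p_{Go} − 14)(81 − 3p_{Go} + 2p_{Hop}).
∂π/∂p_{Go} = 123 − 6p_{Go} + 2p_{Hop} = 0 ⇒ p_{Go} = 20.5 + (1/3)p_{Hop}.
Similarly p_{Hop} = 22 + (1/3)p_{Go}.
Solving the two reaction functions simultaneously: (1 − (1/3)(1/3))p_{Go} = 20.5 + (1/3)·22, so (8/9)p_{Go} = 167/6 and p_{Go} = 31.3125.
Then p_{Hop} = 22 + (1/3)·31.3125 = 32.4375.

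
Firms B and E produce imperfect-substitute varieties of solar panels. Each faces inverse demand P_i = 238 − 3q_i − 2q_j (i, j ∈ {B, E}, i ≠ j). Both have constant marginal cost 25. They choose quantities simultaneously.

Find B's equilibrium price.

104.875

Firm B's profit: π = q_B(238 − 3q_B − 2q_E) − 25q_B.
∂π/∂q_B = 213 − 6q_B − 2q_E = 0 ⇒ q_B = 35.5 − (1/3)q_E.
By symmetry q_E = q_B; substituting into the reaction function, (4/3)q_B = 35.5 and q_B = 26.625.
P_B = 238 − 3·26.625 − 2·26.625 = 104.875.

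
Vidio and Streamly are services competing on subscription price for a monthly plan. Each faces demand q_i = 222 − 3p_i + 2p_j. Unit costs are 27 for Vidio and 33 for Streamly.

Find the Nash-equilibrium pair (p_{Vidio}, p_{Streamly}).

76.875, 79.125

Vidio's profit: π = (p_{Vidio} − 27)(222 − 3p_{Vidio} + 2p_{Streamly}).
∂π/∂p_{Vidio} = 303 − 6p_{Vidio} + 2p_{Streamly} = 0 ⇒ p_{Vidio} = 50.5 + (1/3)p_{Streamly}.
Similarly p_{Streamly} = 53.5 + (1/3)p_{Vidio}.
Substituting the second reaction function into the first: p_{Vidio} = 50.5 + (1/3)(53.5 + (1/3)p_{Vidio}), which gives (8/9)p_{Vidio} = 205/3 ⇒ p_{Vidio} = 76.875.
Then p_{Streamly} = 53.5 + (1/3)·76.875 = 79.125.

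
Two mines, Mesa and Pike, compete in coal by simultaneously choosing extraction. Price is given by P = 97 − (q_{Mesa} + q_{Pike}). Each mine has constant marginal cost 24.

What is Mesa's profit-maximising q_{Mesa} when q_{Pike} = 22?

25.5

Mine Mesa's profit: π = q_{Mesa}(97 − (q_{Mesa} + q_{Pike})) − 24q_{Mesa}.
∂π/∂q_{Mesa} = 73 − 2q_{Mesa} − q_{Pike} = 0, so q_{Mesa} = 36.5 − 0.5q_{Pike}.
At q_{Pike} = 22: q_{Mesa} = 36.5 − 0.5·22 = 25.5.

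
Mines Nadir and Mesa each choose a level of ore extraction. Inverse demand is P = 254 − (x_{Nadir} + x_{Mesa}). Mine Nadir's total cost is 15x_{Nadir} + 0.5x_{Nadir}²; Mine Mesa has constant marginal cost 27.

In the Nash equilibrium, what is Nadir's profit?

Mine Nadir's profit: π = x_{Nadir}(254 − (x_{Nadir} + x_{Mesa})) − 15x_{Nadir} − 0.5x_{Nadir}².
∂π/∂x_{Nadir} = 239 − 3x_{Nadir} − x_{Mesa} = 0, so x_{Nadir} = 239/3 − (1/3)x_{Mesa}.
For Mesa: ∂π/∂x_{Mesa} = 227 − 2x_{Mesa} − x_{Nadir} = 0 ⇒ x_{Mesa} = 113.5 − 0.5x_{Nadir}.
Substituting the second reaction function into the first: x_{Nadir} = 239/3 − (1/3)(113.5 − 0.5x_{Nadir}), which gives (5/6)x_{Nadir} = 251/6 ⇒ x_{Nadir} = 50.2.
Then x_{Mesa} = 113.5 − 0.5·50.2 = 88.4.
Price P = 254 − 138.6 = 115.4.
Nadir's profit: (115.4 − 15)·50.2 − 0.5(50.2)² = 3780.06.

3780.06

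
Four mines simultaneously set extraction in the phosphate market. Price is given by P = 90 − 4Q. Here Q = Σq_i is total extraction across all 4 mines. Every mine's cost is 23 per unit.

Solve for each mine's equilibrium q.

3.35

A representative mine's profit is π_i = q_i(90 − 4Q) − 23q_i, with Q = q_i + Σ_{j≠i} q_j.
First-order condition: 67 − 8q_i − 4Σ_{j≠i} q_j = 0.
With identical mines, set every q_j = q: then 67 − 8q − 12q = 0, i.e. q = 67/20 = 3.35.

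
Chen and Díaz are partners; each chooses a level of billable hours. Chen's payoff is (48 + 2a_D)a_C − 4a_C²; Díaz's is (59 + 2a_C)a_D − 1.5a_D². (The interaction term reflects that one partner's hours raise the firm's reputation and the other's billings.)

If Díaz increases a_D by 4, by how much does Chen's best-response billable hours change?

1

Expanding Chen's payoff: 48a_C + 2a_Da_C − 4a_C².
∂π/∂a_C = 48 + 2a_D − 8a_C = 0, so a_C = 6 + 0.25a_D.
The reaction-function slope is 0.25, so a 4-unit rise in a_D moves a_C by 0.25 × 4 = 1. Chen's best response rises — the actions are strategic complements.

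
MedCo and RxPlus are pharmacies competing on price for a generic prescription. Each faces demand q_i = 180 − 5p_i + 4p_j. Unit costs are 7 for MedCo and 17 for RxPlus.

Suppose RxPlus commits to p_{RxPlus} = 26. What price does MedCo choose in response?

31.9

MedCo's profit: π = (p_{MedCo} − 7)(180 − 5p_{MedCo} + 4p_{RxPlus}).
∂π/∂p_{MedCo} = 215 − 10p_{MedCo} + 4p_{RxPlus} = 0 ⇒ p_{MedCo} = 21.5 + 0.4p_{RxPlus}.
At p_{RxPlus} = 26: p_{MedCo} = 21.5 + 0.4·26 = 31.9.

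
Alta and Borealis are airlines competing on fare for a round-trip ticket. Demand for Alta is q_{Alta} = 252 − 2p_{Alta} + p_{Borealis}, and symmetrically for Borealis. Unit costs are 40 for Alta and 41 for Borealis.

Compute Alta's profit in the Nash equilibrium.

10025.28

Alta's profit: π = (p_{Alta} − 40)(252 − 2p_{Alta} + p_{Borealis}).
∂π/∂p_{Alta} = 332 − 4p_{Alta} + p_{Borealis} = 0 ⇒ p_{Alta} = 83 + 0.25p_{Borealis}.
Similarly p_{Borealis} = 83.5 + 0.25p_{Alta}.
Plugging p_{Borealis} into Alta's best response: p_{Alta} = 83 + 0.25(83.5 + 0.25p_{Alta}) ⇒ 0.9375p_{Alta} = 103.875, so p_{Alta} = 110.8.
Then p_{Borealis} = 83.5 + 0.25·110.8 = 111.2.
q_{Alta} = 252 − 2·110.8 + 111.2 = 141.6.
Profit = (110.8 − 40)·141.6 = 10025.28.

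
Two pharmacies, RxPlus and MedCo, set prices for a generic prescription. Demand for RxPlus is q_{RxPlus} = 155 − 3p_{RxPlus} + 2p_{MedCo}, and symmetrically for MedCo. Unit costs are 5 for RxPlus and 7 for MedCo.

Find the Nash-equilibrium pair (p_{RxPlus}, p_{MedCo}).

42.875, 43.625

RxPlus's profit: π = (p_{RxPlus} − 5)(155 − 3p_{RxPlus} + 2p_{MedCo}).
∂π/∂p_{RxPlus} = 170 − 6p_{RxPlus} + 2p_{MedCo} = 0 ⇒ p_{RxPlus} = 85/3 + (1/3)p_{MedCo}.
Similarly p_{MedCo} = 88/3 + (1/3)p_{RxPlus}.
Solving the two reaction functions simultaneously: (1 − (1/3)(1/3))p_{RxPlus} = 85/3 + (1/3)·(88/3), so (8/9)p_{RxPlus} = 343/9 and p_{RxPlus} = 42.875.
Then p_{MedCo} = 88/3 + (1/3)·42.875 = 43.625.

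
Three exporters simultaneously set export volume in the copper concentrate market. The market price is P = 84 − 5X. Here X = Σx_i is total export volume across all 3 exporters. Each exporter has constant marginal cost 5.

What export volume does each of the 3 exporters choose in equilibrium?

A representative exporter's profit is π_i = x_i(84 − 5X) − 5x_i, with X = x_i + Σ_{j≠i} x_j.
First-order condition: 79 − 10x_i − 5Σ_{j≠i} x_j = 0.
With identical exporters, set every x_j = x: then 79 − 10x − 10x = 0, i.e. x = 79/20 = 3.95.

3.95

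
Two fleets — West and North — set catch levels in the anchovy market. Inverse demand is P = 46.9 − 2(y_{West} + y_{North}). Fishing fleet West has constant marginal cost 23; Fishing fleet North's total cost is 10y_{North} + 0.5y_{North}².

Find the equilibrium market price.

Fishing fleet West's profit: π = y_{West}(46.9 − 2(y_{West} + y_{North})) − 23y_{West}.
∂π/∂y_{West} = 23.9 − 4y_{West} − 2y_{North} = 0, so y_{West} = 5.975 − 0.5y_{North}.
For North: ∂π/∂y_{North} = 36.9 − 5y_{North} − 2y_{West} = 0 ⇒ y_{North} = 7.38 − 0.4y_{West}.
Solving the two reaction functions simultaneously: (1 − (−0.5)(−0.4))y_{West} = 5.975 − 0.5·7.38, so 0.8y_{West} = 2.285 and y_{West} = 457/160.
Then y_{North} = 7.38 − 0.4·(457/160) = 6.2375.
Equilibrium price: P = 46.9 − 2·(291/32) = 28.7125.

28.7125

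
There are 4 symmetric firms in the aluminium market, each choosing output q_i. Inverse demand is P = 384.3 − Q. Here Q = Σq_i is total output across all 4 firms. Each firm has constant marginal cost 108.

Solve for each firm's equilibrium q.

A representative firm's profit is π_i = q_i(384.3 − Q) − 108q_i, with Q = q_i + Σ_{j≠i} q_j.
First-order condition: 276.3 − 2q_i − Σ_{j≠i} q_j = 0.
In a symmetric equilibrium every firm chooses the same q, so Σ_{j≠i} q_j = 3q. The condition becomes 276.3 − 5q = 0, giving q = 276.3/5 = 55.26.

55.26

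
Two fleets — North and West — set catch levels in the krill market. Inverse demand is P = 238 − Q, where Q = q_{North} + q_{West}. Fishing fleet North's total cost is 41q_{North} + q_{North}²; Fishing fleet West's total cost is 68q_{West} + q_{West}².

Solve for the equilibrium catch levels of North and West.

Fishing fleet North's profit: π = q_{North}(238 − (q_{North} + q_{West})) − 41q_{North} − q_{North}².
∂π/∂q_{North} = 197 − 4q_{North} − q_{West} = 0, so q_{North} = 49.25 − 0.25q_{West}.
By the same steps for West: q_{West} = 42.5 − 0.25q_{North}.
Solving the two reaction functions simultaneously: (1 − (−0.25)(−0.25))q_{North} = 49.25 − 0.25·42.5, so 0.9375q_{North} = 38.625 and q_{North} = 41.2.
Then q_{West} = 42.5 − 0.25·41.2 = 32.2.

41.2, 32.2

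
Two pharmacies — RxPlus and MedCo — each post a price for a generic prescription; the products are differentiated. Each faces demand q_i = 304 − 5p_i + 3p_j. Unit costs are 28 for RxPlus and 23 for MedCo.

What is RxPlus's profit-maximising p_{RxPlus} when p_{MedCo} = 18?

49.8

RxPlus's profit: π = (p_{RxPlus} − 28)(304 − 5p_{RxPlus} + 3p_{MedCo}).
∂π/∂p_{RxPlus} = 444 − 10p_{RxPlus} + 3p_{MedCo} = 0 ⇒ p_{RxPlus} = 44.4 + 0.3p_{MedCo}.
At p_{MedCo} = 18: p_{RxPlus} = 44.4 + 0.3·18 = 49.8.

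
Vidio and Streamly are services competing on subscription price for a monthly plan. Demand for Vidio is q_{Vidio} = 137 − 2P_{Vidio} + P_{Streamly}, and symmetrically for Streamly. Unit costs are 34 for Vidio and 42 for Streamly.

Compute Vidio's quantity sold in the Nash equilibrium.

Vidio's profit: π = (P_{Vidio} − 34)(137 − 2P_{Vidio} + P_{Streamly}).
∂π/∂P_{Vidio} = 205 − 4P_{Vidio} + P_{Streamly} = 0 ⇒ P_{Vidio} = 51.25 + 0.25P_{Streamly}.
Similarly P_{Streamly} = 55.25 + 0.25P_{Vidio}.
Plugging P_{Streamly} into Vidio's best response: P_{Vidio} = 51.25 + 0.25(55.25 + 0.25P_{Vidio}) ⇒ 0.9375P_{Vidio} = 65.0625, so P_{Vidio} = 69.4.
Then P_{Streamly} = 55.25 + 0.25·69.4 = 72.6.
q_{Vidio} = 137 − 2·69.4 + 72.6 = 70.8.

70.8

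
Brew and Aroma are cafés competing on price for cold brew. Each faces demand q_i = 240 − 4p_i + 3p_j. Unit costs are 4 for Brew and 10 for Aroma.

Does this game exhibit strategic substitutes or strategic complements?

strategic complements

Brew's profit: π = (p_{Brew} − 4)(240 − 4p_{Brew} + 3p_{Aroma}).
∂π/∂p_{Brew} = 256 − 8p_{Brew} + 3p_{Aroma} = 0 ⇒ p_{Brew} = 32 + 0.375p_{Aroma}.
The best-response slope dp_{Brew}/dp_{Aroma} = 0.375 > 0: the reaction function is upward-sloping, so the choices are strategic complements.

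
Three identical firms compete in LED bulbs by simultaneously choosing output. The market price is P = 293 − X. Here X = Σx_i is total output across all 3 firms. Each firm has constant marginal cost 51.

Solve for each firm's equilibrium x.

60.5

A representative firm's profit is π_i = x_i(293 − X) − 51x_i, with X = x_i + Σ_{j≠i} x_j.
First-order condition: 242 − 2x_i − Σ_{j≠i} x_j = 0.
With identical firms, set every x_j = x: then 242 − 2x − 2x = 0, i.e. x = 242/4 = 60.5.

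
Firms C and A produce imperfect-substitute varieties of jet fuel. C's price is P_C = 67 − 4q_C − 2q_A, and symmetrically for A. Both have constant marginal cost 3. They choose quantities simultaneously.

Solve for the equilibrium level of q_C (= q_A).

Firm C's profit: π = q_C(67 − 4q_C − 2q_A) − 3q_C.
∂π/∂q_C = 64 − 8q_C − 2q_A = 0 ⇒ q_C = 8 − 0.25q_A.
The game is symmetric, so in equilibrium q_A = q_C: the reaction function gives 1.25q_C = 8, hence q_C = 6.4.

6.4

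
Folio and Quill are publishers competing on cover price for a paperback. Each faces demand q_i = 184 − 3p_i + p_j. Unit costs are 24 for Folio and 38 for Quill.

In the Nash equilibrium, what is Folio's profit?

Folio's profit: π = (p_{Folio} − 24)(184 − 3p_{Folio} + p_{Quill}).
∂π/∂p_{Folio} = 256 − 6p_{Folio} + p_{Quill} = 0 ⇒ p_{Folio} = 128/3 + (1/6)p_{Quill}.
Similarly p_{Quill} = 149/3 + (1/6)p_{Folio}.
Solving the two reaction functions simultaneously: (1 − (1/6)(1/6))p_{Folio} = 128/3 + (1/6)·(149/3), so (35/36)p_{Folio} = 917/18 and p_{Folio} = 52.4.
Then p_{Quill} = 149/3 + (1/6)·52.4 = 58.4.
q_{Folio} = 184 − 3·52.4 + 58.4 = 85.2.
Profit = (52.4 − 24)·85.2 = 2419.68.

2419.68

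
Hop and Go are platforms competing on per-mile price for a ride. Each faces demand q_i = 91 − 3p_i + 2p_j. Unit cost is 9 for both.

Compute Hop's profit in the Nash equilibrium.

Hop's profit: π = (p_{Hop} − 9)(91 − 3p_{Hop} + 2p_{Go}).
∂π/∂p_{Hop} = 118 − 6p_{Hop} + 2p_{Go} = 0 ⇒ p_{Hop} = 59/3 + (1/3)p_{Go}.
The game is symmetric, so in equilibrium p_{Go} = p_{Hop}: the reaction function gives (2/3)p_{Hop} = 59/3, hence p_{Hop} = 29.5.
q_{Hop} = 91 − 3·29.5 + 2·29.5 = 61.5.
Profit = (29.5 − 9)·61.5 = 1260.75.

1260.75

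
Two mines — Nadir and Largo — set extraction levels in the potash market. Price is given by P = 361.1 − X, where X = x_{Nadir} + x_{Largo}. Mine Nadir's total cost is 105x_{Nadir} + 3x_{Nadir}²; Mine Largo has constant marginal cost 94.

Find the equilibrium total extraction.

Mine Nadir's profit: π = x_{Nadir}(361.1 − (x_{Nadir} + x_{Largo})) − 105x_{Nadir} − 3x_{Nadir}².
∂π/∂x_{Nadir} = 256.1 − 8x_{Nadir} − x_{Largo} = 0, so x_{Nadir} = 32.0125 − 0.125x_{Largo}.
For Largo: ∂π/∂x_{Largo} = 267.1 − 2x_{Largo} − x_{Nadir} = 0 ⇒ x_{Largo} = 133.55 − 0.5x_{Nadir}.
Plugging x_{Largo} into Nadir's best response: x_{Nadir} = 32.0125 − 0.125(133.55 − 0.5x_{Nadir}) ⇒ 0.9375x_{Nadir} = 2451/160, so x_{Nadir} = 16.34.
Then x_{Largo} = 133.55 − 0.5·16.34 = 125.38.
Total extraction: 16.34 + 125.38 = 141.72.

141.72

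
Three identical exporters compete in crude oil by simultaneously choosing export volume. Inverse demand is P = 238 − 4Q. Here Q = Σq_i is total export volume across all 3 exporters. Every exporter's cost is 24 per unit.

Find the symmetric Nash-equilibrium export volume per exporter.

A representative exporter's profit is π_i = q_i(238 − 4Q) − 24q_i, with Q = q_i + Σ_{j≠i} q_j.
First-order condition: 214 − 8q_i − 4Σ_{j≠i} q_j = 0.
In a symmetric equilibrium every exporter chooses the same q, so Σ_{j≠i} q_j = 2q. The condition becomes 214 − 16q = 0, giving q = 214/16 = 13.375.

13.375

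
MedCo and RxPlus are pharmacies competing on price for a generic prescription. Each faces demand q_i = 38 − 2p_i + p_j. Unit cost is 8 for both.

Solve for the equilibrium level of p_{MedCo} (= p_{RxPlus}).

MedCo's profit: π = (p_{MedCo} − 8)(38 − 2p_{MedCo} + p_{RxPlus}).
∂π/∂p_{MedCo} = 54 − 4p_{MedCo} + p_{RxPlus} = 0 ⇒ p_{MedCo} = 13.5 + 0.25p_{RxPlus}.
Setting p_{MedCo} = p_{RxPlus} in the reaction function: p_{MedCo} = 13.5 + 0.25p_{MedCo}, so p_{MedCo} = 13.5 / 0.75 = 18.

18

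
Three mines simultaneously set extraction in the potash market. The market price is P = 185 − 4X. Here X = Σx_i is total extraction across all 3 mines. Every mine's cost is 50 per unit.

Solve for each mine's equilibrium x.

A representative mine's profit is π_i = x_i(185 − 4X) − 50x_i, with X = x_i + Σ_{j≠i} x_j.
First-order condition: 135 − 8x_i − 4Σ_{j≠i} x_j = 0.
In a symmetric equilibrium every mine chooses the same x, so Σ_{j≠i} x_j = 2x. The condition becomes 135 − 16x = 0, giving x = 135/16 = 8.4375.

8.4375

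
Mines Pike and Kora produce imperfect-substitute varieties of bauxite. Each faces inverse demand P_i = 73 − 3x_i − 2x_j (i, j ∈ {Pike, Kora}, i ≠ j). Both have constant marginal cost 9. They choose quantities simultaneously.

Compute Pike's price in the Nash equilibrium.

33

Mine Pike's profit: π = x_{Pike}(73 − 3x_{Pike} − 2x_{Kora}) − 9x_{Pike}.
∂π/∂x_{Pike} = 64 − 6x_{Pike} − 2x_{Kora} = 0 ⇒ x_{Pike} = 32/3 − (1/3)x_{Kora}.
By symmetry x_{Kora} = x_{Pike}; substituting into the reaction function, (4/3)x_{Pike} = 32/3 and x_{Pike} = 8.
P_{Pike} = 73 − 3·8 − 2·8 = 33.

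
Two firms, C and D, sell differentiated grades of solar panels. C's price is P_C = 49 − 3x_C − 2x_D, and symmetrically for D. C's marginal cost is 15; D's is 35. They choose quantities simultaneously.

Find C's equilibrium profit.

90.75

Firm C's profit: π = x_C(49 − 3x_C − 2x_D) − 15x_C.
∂π/∂x_C = 34 − 6x_C − 2x_D = 0 ⇒ x_C = 17/3 − (1/3)x_D.
Similarly x_D = 7/3 − (1/3)x_C.
Substituting the second reaction function into the first: x_C = 17/3 − (1/3)(7/3 − (1/3)x_C), which gives (8/9)x_C = 44/9 ⇒ x_C = 5.5.
Then x_D = 7/3 − (1/3)·5.5 = 0.5.
P_C = 49 − 3·5.5 − 2·0.5 = 31.5.
Profit = (31.5 − 15)·5.5 = 90.75.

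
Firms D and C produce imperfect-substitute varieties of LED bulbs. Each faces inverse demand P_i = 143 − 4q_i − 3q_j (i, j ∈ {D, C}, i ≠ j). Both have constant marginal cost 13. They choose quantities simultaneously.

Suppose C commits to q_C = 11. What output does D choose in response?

12.125

Firm D's profit: π = q_D(143 − 4q_D − 3q_C) − 13q_D.
∂π/∂q_D = 130 − 8q_D − 3q_C = 0 ⇒ q_D = 16.25 − 0.375q_C.
At q_C = 11: q_D = 16.25 − 0.375·11 = 12.125.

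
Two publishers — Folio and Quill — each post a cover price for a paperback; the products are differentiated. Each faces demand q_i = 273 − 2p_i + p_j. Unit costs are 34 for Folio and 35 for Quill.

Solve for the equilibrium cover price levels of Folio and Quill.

113.8, 114.2

Folio's profit: π = (p_{Folio} − 34)(273 − 2p_{Folio} + p_{Quill}).
∂π/∂p_{Folio} = 341 − 4p_{Folio} + p_{Quill} = 0 ⇒ p_{Folio} = 85.25 + 0.25p_{Quill}.
Similarly p_{Quill} = 85.75 + 0.25p_{Folio}.
Substituting the second reaction function into the first: p_{Folio} = 85.25 + 0.25(85.75 + 0.25p_{Folio}), which gives 0.9375p_{Folio} = 106.6875 ⇒ p_{Folio} = 113.8.
Then p_{Quill} = 85.75 + 0.25·113.8 = 114.2.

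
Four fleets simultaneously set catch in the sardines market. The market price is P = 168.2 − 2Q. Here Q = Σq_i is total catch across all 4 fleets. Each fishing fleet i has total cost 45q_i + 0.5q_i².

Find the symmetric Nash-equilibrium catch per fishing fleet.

11.2

A representative fishing fleet's profit is π_i = q_i(168.2 − 2Q) − 45q_i − 0.5q_i², with Q = q_i + Σ_{j≠i} q_j.
First-order condition: 123.2 − 5q_i − 2Σ_{j≠i} q_j = 0.
Imposing symmetry (q_j = q for all j) turns Σ_{j≠i} q_j into 3q, so 123.2 = 11q and q = 11.2.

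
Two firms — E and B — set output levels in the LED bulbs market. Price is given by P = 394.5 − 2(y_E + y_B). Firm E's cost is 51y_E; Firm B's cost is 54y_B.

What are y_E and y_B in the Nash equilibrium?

57.75, 56.25

Firm E's profit: π = y_E(394.5 − 2(y_E + y_B)) − 51y_E.
∂π/∂y_E = 343.5 − 4y_E − 2y_B = 0, so y_E = 85.875 − 0.5y_B.
By the same steps for B: y_B = 85.125 − 0.5y_E.
Plugging y_B into E's best response: y_E = 85.875 − 0.5(85.125 − 0.5y_E) ⇒ 0.75y_E = 43.3125, so y_E = 57.75.
Then y_B = 85.125 − 0.5·57.75 = 56.25.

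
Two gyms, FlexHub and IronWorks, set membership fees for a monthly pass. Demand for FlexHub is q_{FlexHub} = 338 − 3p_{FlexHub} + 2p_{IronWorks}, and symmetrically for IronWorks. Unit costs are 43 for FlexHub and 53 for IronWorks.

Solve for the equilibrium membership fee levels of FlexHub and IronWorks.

FlexHub's profit: π = (p_{FlexHub} − 43)(338 − 3p_{FlexHub} + 2p_{IronWorks}).
∂π/∂p_{FlexHub} = 467 − 6p_{FlexHub} + 2p_{IronWorks} = 0 ⇒ p_{FlexHub} = 467/6 + (1/3)p_{IronWorks}.
Similarly p_{IronWorks} = 497/6 + (1/3)p_{FlexHub}.
Substituting the second reaction function into the first: p_{FlexHub} = 467/6 + (1/3)(497/6 + (1/3)p_{FlexHub}), which gives (8/9)p_{FlexHub} = 949/9 ⇒ p_{FlexHub} = 118.625.
Then p_{IronWorks} = 497/6 + (1/3)·118.625 = 122.375.

118.625, 122.375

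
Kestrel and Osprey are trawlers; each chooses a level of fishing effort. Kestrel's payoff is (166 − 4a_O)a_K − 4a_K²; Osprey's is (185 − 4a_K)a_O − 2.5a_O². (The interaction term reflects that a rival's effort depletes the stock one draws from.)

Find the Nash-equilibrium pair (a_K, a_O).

3.75, 34

Expanding Kestrel's payoff: 166a_K − 4a_Oa_K − 4a_K².
∂π/∂a_K = 166 − 4a_O − 8a_K = 0, so a_K = 20.75 − 0.5a_O.
Likewise for Osprey: a_O = 37 − 0.8a_K.
Plugging a_O into Kestrel's best response: a_K = 20.75 − 0.5(37 − 0.8a_K) ⇒ 0.6a_K = 2.25, so a_K = 3.75.
Then a_O = 37 − 0.8·3.75 = 34.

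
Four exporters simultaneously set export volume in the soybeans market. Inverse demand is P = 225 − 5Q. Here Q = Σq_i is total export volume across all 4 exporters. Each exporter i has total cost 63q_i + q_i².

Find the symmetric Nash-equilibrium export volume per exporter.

6

A representative exporter's profit is π_i = q_i(225 − 5Q) − 63q_i − q_i², with Q = q_i + Σ_{j≠i} q_j.
First-order condition: 162 − 12q_i − 5Σ_{j≠i} q_j = 0.
With identical exporters, set every q_j = q: then 162 − 12q − 15q = 0, i.e. q = 162/27 = 6.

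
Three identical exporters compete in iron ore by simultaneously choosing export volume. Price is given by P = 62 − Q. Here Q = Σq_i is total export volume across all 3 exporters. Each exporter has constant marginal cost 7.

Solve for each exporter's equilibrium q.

13.75

A representative exporter's profit is π_i = q_i(62 − Q) − 7q_i, with Q = q_i + Σ_{j≠i} q_j.
First-order condition: 55 − 2q_i − Σ_{j≠i} q_j = 0.
Imposing symmetry (q_j = q for all j) turns Σ_{j≠i} q_j into 2q, so 55 = 4q and q = 13.75.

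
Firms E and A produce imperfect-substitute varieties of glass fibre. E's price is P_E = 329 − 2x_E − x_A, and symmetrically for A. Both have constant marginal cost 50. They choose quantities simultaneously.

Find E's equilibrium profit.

6227.28

Firm E's profit: π = x_E(329 − 2x_E − x_A) − 50x_E.
∂π/∂x_E = 279 − 4x_E − x_A = 0 ⇒ x_E = 69.75 − 0.25x_A.
The game is symmetric, so in equilibrium x_A = x_E: the reaction function gives 1.25x_E = 69.75, hence x_E = 55.8.
P_E = 329 − 2·55.8 − 55.8 = 161.6.
Profit = (161.6 − 50)·55.8 = 6227.28.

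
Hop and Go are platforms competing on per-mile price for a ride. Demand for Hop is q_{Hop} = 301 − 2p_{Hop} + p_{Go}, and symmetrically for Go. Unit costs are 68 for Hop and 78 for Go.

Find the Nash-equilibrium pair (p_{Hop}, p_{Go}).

147, 151

Hop's profit: π = (p_{Hop} − 68)(301 − 2p_{Hop} + p_{Go}).
∂π/∂p_{Hop} = 437 − 4p_{Hop} + p_{Go} = 0 ⇒ p_{Hop} = 109.25 + 0.25p_{Go}.
Similarly p_{Go} = 114.25 + 0.25p_{Hop}.
Solving the two reaction functions simultaneously: (1 − (0.25)(0.25))p_{Hop} = 109.25 + 0.25·114.25, so 0.9375p_{Hop} = 137.8125 and p_{Hop} = 147.
Then p_{Go} = 114.25 + 0.25·147 = 151.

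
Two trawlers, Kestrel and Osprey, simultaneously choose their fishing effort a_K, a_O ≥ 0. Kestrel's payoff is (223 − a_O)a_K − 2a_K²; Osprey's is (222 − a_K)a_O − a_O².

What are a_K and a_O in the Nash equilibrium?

32, 95

Expanding Kestrel's payoff: 223a_K − a_Oa_K − 2a_K².
∂π/∂a_K = 223 − a_O − 4a_K = 0, so a_K = 55.75 − 0.25a_O.
Likewise for Osprey: a_O = 111 − 0.5a_K.
Plugging a_O into Kestrel's best response: a_K = 55.75 − 0.25(111 − 0.5a_K) ⇒ 0.875a_K = 28, so a_K = 32.
Then a_O = 111 − 0.5·32 = 95.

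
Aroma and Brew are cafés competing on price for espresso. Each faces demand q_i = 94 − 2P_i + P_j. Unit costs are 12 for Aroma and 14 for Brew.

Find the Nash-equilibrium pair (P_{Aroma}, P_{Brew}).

39.6, 40.4

Aroma's profit: π = (P_{Aroma} − 12)(94 − 2P_{Aroma} + P_{Brew}).
∂π/∂P_{Aroma} = 118 − 4P_{Aroma} + P_{Brew} = 0 ⇒ P_{Aroma} = 29.5 + 0.25P_{Brew}.
Similarly P_{Brew} = 30.5 + 0.25P_{Aroma}.
Plugging P_{Brew} into Aroma's best response: P_{Aroma} = 29.5 + 0.25(30.5 + 0.25P_{Aroma}) ⇒ 0.9375P_{Aroma} = 37.125, so P_{Aroma} = 39.6.
Then P_{Brew} = 30.5 + 0.25·39.6 = 40.4.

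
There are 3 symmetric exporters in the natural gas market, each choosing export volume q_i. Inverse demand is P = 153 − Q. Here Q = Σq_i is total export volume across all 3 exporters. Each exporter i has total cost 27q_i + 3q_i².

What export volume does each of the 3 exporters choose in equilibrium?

12.6

A representative exporter's profit is π_i = q_i(153 − Q) − 27q_i − 3q_i², with Q = q_i + Σ_{j≠i} q_j.
First-order condition: 126 − 8q_i − Σ_{j≠i} q_j = 0.
In a symmetric equilibrium every exporter chooses the same q, so Σ_{j≠i} q_j = 2q. The condition becomes 126 − 10q = 0, giving q = 126/10 = 12.6.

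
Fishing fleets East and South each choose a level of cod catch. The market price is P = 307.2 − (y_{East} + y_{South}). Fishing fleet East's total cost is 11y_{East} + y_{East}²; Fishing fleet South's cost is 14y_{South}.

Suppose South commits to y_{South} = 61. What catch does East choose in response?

58.8

Fishing fleet East's profit: π = y_{East}(307.2 − (y_{East} + y_{South})) − 11y_{East} − y_{East}².
∂π/∂y_{East} = 296.2 − 4y_{East} − y_{South} = 0, so y_{East} = 74.05 − 0.25y_{South}.
At y_{South} = 61: y_{East} = 74.05 − 0.25·61 = 58.8.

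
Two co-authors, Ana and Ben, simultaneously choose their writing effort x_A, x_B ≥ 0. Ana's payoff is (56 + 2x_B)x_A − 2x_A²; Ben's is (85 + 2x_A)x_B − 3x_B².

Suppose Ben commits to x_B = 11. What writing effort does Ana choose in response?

Expanding Ana's payoff: 56x_A + 2x_Bx_A − 2x_A².
∂π/∂x_A = 56 + 2x_B − 4x_A = 0, so x_A = 14 + 0.5x_B.
At x_B = 11: x_A = 14 + 0.5·11 = 19.5.

19.5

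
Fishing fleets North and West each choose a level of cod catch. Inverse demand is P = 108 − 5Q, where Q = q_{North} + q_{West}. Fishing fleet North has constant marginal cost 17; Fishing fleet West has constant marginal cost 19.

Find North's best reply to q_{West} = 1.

Fishing fleet North's profit: π = q_{North}(108 − 5(q_{North} + q_{West})) − 17q_{North}.
∂π/∂q_{North} = 91 − 10q_{North} − 5q_{West} = 0, so q_{North} = 9.1 − 0.5q_{West}.
At q_{West} = 1: q_{North} = 9.1 − 0.5·1 = 8.6.

8.6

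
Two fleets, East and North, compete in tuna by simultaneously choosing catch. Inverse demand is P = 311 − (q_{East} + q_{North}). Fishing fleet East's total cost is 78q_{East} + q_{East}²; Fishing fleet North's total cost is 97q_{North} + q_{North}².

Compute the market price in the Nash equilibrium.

Fishing fleet East's profit: π = q_{East}(311 − (q_{East} + q_{North})) − 78q_{East} − q_{East}².
∂π/∂q_{East} = 233 − 4q_{East} − q_{North} = 0, so q_{East} = 58.25 − 0.25q_{North}.
By the same steps for North: q_{North} = 53.5 − 0.25q_{East}.
Substituting the second reaction function into the first: q_{East} = 58.25 − 0.25(53.5 − 0.25q_{East}), which gives 0.9375q_{East} = 44.875 ⇒ q_{East} = 718/15.
Then q_{North} = 53.5 − 0.25·(718/15) = 623/15.
Equilibrium price: P = 311 − 89.4 = 221.6.

221.6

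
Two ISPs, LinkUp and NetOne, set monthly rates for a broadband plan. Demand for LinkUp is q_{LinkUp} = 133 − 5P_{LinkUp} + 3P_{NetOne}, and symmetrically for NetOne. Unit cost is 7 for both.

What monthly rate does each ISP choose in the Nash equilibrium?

24

LinkUp's profit: π = (P_{LinkUp} − 7)(133 − 5P_{LinkUp} + 3P_{NetOne}).
∂π/∂P_{LinkUp} = 168 − 10P_{LinkUp} + 3P_{NetOne} = 0 ⇒ P_{LinkUp} = 16.8 + 0.3P_{NetOne}.
Setting P_{LinkUp} = P_{NetOne} in the reaction function: P_{LinkUp} = 16.8 + 0.3P_{LinkUp}, so P_{LinkUp} = 16.8 / 0.7 = 24.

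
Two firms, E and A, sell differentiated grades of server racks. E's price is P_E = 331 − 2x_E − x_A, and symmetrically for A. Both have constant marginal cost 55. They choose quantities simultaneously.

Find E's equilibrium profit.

6094.08

Firm E's profit: π = x_E(331 − 2x_E − x_A) − 55x_E.
∂π/∂x_E = 276 − 4x_E − x_A = 0 ⇒ x_E = 69 − 0.25x_A.
By symmetry x_A = x_E; substituting into the reaction function, 1.25x_E = 69 and x_E = 55.2.
P_E = 331 − 2·55.2 − 55.2 = 165.4.
Profit = (165.4 − 55)·55.2 = 6094.08.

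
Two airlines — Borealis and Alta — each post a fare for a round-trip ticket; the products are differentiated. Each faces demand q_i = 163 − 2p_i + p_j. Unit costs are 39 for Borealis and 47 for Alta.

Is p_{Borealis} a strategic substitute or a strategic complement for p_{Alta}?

strategic complements

Borealis's profit: π = (p_{Borealis} − 39)(163 − 2p_{Borealis} + p_{Alta}).
∂π/∂p_{Borealis} = 241 − 4p_{Borealis} + p_{Alta} = 0 ⇒ p_{Borealis} = 60.25 + 0.25p_{Alta}.
The best-response slope dp_{Borealis}/dp_{Alta} = 0.25 > 0: the reaction function is upward-sloping, so the choices are strategic complements.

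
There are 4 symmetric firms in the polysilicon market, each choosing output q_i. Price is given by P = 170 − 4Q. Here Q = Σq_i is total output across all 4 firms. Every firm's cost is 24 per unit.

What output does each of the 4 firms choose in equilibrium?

A representative firm's profit is π_i = q_i(170 − 4Q) − 24q_i, with Q = q_i + Σ_{j≠i} q_j.
First-order condition: 146 − 8q_i − 4Σ_{j≠i} q_j = 0.
Imposing symmetry (q_j = q for all j) turns Σ_{j≠i} q_j into 3q, so 146 = 20q and q = 7.3.

7.3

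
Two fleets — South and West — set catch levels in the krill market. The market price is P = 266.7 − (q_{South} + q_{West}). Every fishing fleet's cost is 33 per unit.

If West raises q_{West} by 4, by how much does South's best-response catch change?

-2

Fishing fleet South's profit: π = q_{South}(266.7 − (q_{South} + q_{West})) − 33q_{South}.
∂π/∂q_{South} = 233.7 − 2q_{South} − q_{West} = 0, so q_{South} = 116.85 − 0.5q_{West}.
The reaction-function slope is −0.5, so a 4-unit rise in q_{West} moves q_{South} by −0.5 × 4 = −2. South's best response falls — the actions are strategic substitutes.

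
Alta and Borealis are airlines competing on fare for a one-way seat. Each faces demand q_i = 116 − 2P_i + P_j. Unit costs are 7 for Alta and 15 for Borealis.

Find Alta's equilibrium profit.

Alta's profit: π = (P_{Alta} − 7)(116 − 2P_{Alta} + P_{Borealis}).
∂π/∂P_{Alta} = 130 − 4P_{Alta} + P_{Borealis} = 0 ⇒ P_{Alta} = 32.5 + 0.25P_{Borealis}.
Similarly P_{Borealis} = 36.5 + 0.25P_{Alta}.
Plugging P_{Borealis} into Alta's best response: P_{Alta} = 32.5 + 0.25(36.5 + 0.25P_{Alta}) ⇒ 0.9375P_{Alta} = 41.625, so P_{Alta} = 44.4.
Then P_{Borealis} = 36.5 + 0.25·44.4 = 47.6.
q_{Alta} = 116 − 2·44.4 + 47.6 = 74.8.
Profit = (44.4 − 7)·74.8 = 2797.52.

2797.52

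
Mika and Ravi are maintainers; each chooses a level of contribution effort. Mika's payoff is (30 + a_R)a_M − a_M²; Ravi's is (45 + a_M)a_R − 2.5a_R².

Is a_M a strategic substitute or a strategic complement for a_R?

strategic complements

Expanding Mika's payoff: 30a_M + a_Ra_M − a_M².
∂π/∂a_M = 30 + a_R − 2a_M = 0, so a_M = 15 + 0.5a_R.
The best-response slope da_M/da_R = 0.5 > 0: the reaction function is upward-sloping, so the choices are strategic complements.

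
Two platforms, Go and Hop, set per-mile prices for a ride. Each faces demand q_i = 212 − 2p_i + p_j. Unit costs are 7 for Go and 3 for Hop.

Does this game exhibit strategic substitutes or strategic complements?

Go's profit: π = (p_{Go} − 7)(212 − 2p_{Go} + p_{Hop}).
∂π/∂p_{Go} = 226 − 4p_{Go} + p_{Hop} = 0 ⇒ p_{Go} = 56.5 + 0.25p_{Hop}.
The best-response slope dp_{Go}/dp_{Hop} = 0.25 > 0: the reaction function is upward-sloping, so the choices are strategic complements.

strategic complements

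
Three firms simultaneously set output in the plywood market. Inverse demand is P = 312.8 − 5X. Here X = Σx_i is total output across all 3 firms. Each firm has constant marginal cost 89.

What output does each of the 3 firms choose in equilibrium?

11.19

A representative firm's profit is π_i = x_i(312.8 − 5X) − 89x_i, with X = x_i + Σ_{j≠i} x_j.
First-order condition: 223.8 − 10x_i − 5Σ_{j≠i} x_j = 0.
In a symmetric equilibrium every firm chooses the same x, so Σ_{j≠i} x_j = 2x. The condition becomes 223.8 − 20x = 0, giving x = 223.8/20 = 11.19.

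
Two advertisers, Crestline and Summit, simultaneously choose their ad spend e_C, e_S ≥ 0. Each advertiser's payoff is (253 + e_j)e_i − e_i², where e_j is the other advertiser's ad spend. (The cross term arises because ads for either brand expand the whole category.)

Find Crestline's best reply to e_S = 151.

Crestline's payoff is (253 + e_S)e_C − e_C².
∂π/∂e_C = 253 + e_S − 2e_C = 0, so e_C = 126.5 + 0.5e_S.
At e_S = 151: e_C = 126.5 + 0.5·151 = 202.

202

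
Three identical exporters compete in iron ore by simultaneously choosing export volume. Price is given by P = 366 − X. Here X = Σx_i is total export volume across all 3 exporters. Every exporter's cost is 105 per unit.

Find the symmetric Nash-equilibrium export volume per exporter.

65.25

A representative exporter's profit is π_i = x_i(366 − X) − 105x_i, with X = x_i + Σ_{j≠i} x_j.
First-order condition: 261 − 2x_i − Σ_{j≠i} x_j = 0.
In a symmetric equilibrium every exporter chooses the same x, so Σ_{j≠i} x_j = 2x. The condition becomes 261 − 4x = 0, giving x = 261/4 = 65.25.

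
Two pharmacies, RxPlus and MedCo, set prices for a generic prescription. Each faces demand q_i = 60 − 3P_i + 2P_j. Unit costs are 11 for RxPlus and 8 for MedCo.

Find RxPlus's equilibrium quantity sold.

35.0625

RxPlus's profit: π = (P_{RxPlus} − 11)(60 − 3P_{RxPlus} + 2P_{MedCo}).
∂π/∂P_{RxPlus} = 93 − 6P_{RxPlus} + 2P_{MedCo} = 0 ⇒ P_{RxPlus} = 15.5 + (1/3)P_{MedCo}.
Similarly P_{MedCo} = 14 + (1/3)P_{RxPlus}.
Plugging P_{MedCo} into RxPlus's best response: P_{RxPlus} = 15.5 + (1/3)(14 + (1/3)P_{RxPlus}) ⇒ (8/9)P_{RxPlus} = 121/6, so P_{RxPlus} = 22.6875.
Then P_{MedCo} = 14 + (1/3)·22.6875 = 21.5625.
q_{RxPlus} = 60 − 3·22.6875 + 2·21.5625 = 35.0625.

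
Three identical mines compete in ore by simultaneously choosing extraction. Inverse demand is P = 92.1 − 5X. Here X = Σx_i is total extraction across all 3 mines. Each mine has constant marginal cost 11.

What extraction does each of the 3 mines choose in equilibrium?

A representative mine's profit is π_i = x_i(92.1 − 5X) − 11x_i, with X = x_i + Σ_{j≠i} x_j.
First-order condition: 81.1 − 10x_i − 5Σ_{j≠i} x_j = 0.
In a symmetric equilibrium every mine chooses the same x, so Σ_{j≠i} x_j = 2x. The condition becomes 81.1 − 20x = 0, giving x = 81.1/20 = 4.055.

4.055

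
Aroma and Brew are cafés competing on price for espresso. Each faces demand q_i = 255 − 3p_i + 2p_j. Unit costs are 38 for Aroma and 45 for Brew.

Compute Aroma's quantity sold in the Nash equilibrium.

Aroma's profit: π = (p_{Aroma} − 38)(255 − 3p_{Aroma} + 2p_{Brew}).
∂π/∂p_{Aroma} = 369 − 6p_{Aroma} + 2p_{Brew} = 0 ⇒ p_{Aroma} = 61.5 + (1/3)p_{Brew}.
Similarly p_{Brew} = 65 + (1/3)p_{Aroma}.
Plugging p_{Brew} into Aroma's best response: p_{Aroma} = 61.5 + (1/3)(65 + (1/3)p_{Aroma}) ⇒ (8/9)p_{Aroma} = 499/6, so p_{Aroma} = 93.5625.
Then p_{Brew} = 65 + (1/3)·93.5625 = 96.1875.
q_{Aroma} = 255 − 3·93.5625 + 2·96.1875 = 166.6875.

166.6875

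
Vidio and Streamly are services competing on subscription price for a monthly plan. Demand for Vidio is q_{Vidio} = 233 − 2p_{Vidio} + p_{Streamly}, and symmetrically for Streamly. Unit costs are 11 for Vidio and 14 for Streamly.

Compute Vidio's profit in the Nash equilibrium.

Vidio's profit: π = (p_{Vidio} − 11)(233 − 2p_{Vidio} + p_{Streamly}).
∂π/∂p_{Vidio} = 255 − 4p_{Vidio} + p_{Streamly} = 0 ⇒ p_{Vidio} = 63.75 + 0.25p_{Streamly}.
Similarly p_{Streamly} = 65.25 + 0.25p_{Vidio}.
Plugging p_{Streamly} into Vidio's best response: p_{Vidio} = 63.75 + 0.25(65.25 + 0.25p_{Vidio}) ⇒ 0.9375p_{Vidio} = 80.0625, so p_{Vidio} = 85.4.
Then p_{Streamly} = 65.25 + 0.25·85.4 = 86.6.
q_{Vidio} = 233 − 2·85.4 + 86.6 = 148.8.
Profit = (85.4 − 11)·148.8 = 11070.72.

11070.72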